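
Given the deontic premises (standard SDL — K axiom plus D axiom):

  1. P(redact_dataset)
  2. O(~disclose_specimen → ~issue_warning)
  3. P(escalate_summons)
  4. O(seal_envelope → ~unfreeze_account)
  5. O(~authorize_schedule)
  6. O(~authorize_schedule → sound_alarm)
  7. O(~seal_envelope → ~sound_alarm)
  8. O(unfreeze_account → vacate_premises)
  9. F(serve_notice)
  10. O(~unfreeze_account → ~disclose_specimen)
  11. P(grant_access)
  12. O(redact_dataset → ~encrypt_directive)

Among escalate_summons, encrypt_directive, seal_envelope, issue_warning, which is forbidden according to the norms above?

issue_warning

Premise 5 states O(~authorize_schedule) outright.
From O(~authorize_schedule) and premise 6, O(~authorize_schedule → sound_alarm), we obtain O(sound_alarm).
Premise 7 is O(~seal_envelope → ~sound_alarm); contrapositively O(sound_alarm → seal_envelope). Since O(sound_alarm) holds, K gives O(seal_envelope).
From O(seal_envelope) and premise 4, O(seal_envelope → ~unfreeze_account), we obtain O(~unfreeze_account).
With premise 10, O(~unfreeze_account → ~disclose_specimen), the K-axiom yields O(~disclose_specimen).
Premise 2 is O(~disclose_specimen → ~issue_warning); since O(~disclose_specimen), deontic closure gives O(~issue_warning).
So O(~issue_warning) holds, i.e. issue_warning is forbidden. None of the other listed options is forbidden under the premises.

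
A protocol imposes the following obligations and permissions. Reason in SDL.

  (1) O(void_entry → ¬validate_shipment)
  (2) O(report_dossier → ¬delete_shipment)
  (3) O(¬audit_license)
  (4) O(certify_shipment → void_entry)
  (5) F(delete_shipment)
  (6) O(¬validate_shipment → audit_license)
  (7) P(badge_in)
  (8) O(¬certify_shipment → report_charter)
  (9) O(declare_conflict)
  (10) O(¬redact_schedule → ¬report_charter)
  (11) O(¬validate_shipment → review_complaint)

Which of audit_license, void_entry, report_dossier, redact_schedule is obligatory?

From premise 3 we have O(¬audit_license).
Premise 6 is O(¬validate_shipment → audit_license); contrapositively O(¬audit_license → validate_shipment). Since O(¬audit_license) holds, K gives O(validate_shipment).
The contrapositive of premise 1 (O(void_entry → ¬validate_shipment)) is O(validate_shipment → ¬void_entry), and O(validate_shipment) is already established, so O(¬void_entry).
Premise 4, O(certify_shipment → void_entry), contraposes to O(¬void_entry → ¬certify_shipment); with O(¬void_entry) we get O(¬certify_shipment).
Applying K to premise 8 (O(¬certify_shipment → report_charter)) and O(¬certify_shipment) yields O(report_charter).
Premise 10 is O(¬redact_schedule → ¬report_charter); contrapositively O(report_charter → redact_schedule). Since O(report_charter) holds, K gives O(redact_schedule).
So O(redact_schedule) holds — redact_schedule is obligatory. None of the other listed options is made obligatory by any chain of premises.

redact_schedule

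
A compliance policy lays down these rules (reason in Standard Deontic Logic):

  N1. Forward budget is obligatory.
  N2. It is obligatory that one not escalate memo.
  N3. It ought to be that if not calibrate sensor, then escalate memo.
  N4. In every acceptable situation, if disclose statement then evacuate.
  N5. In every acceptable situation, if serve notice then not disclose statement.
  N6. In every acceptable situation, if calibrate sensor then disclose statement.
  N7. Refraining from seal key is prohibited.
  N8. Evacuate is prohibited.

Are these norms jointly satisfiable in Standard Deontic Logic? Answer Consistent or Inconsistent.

Inconsistent

F(evacuate) at premise 8 means O(¬evacuate).
Premise 4, O(disclose_statement → evacuate), contraposes to O(¬evacuate → ¬disclose_statement); with O(¬evacuate) we get O(¬disclose_statement).
Premise 6 is O(calibrate_sensor → disclose_statement); contrapositively O(¬disclose_statement → ¬calibrate_sensor). Since O(¬disclose_statement) holds, K gives O(¬calibrate_sensor).
Applying K to premise 3 (O(¬calibrate_sensor → escalate_memo)) and O(¬calibrate_sensor) yields O(escalate_memo).
However, premise 2 gives O(¬escalate_memo).
We now have both O(escalate_memo) and O(¬escalate_memo) — escalate_memo is simultaneously obligatory and forbidden, violating the D-axiom.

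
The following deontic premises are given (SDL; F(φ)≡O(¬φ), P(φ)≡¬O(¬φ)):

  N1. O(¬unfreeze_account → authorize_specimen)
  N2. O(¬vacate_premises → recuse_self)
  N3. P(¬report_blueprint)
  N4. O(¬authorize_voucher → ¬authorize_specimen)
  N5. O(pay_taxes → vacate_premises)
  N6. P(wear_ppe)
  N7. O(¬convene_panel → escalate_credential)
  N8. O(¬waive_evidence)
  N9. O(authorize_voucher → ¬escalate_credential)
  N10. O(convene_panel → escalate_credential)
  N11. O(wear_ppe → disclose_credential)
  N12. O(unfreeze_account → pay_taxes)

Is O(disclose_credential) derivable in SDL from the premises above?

No

Premise 11 is O(wear_ppe → disclose_credential), but O(wear_ppe) is not derivable from the premises (the permission P(wear_ppe) asserts only ¬O(¬wear_ppe), not O(wear_ppe)), so it does not yield O(disclose_credential).
No other premise forces O(disclose_credential). An ideal world satisfying every premise can still have disclose_credential false, so O(disclose_credential) is not derivable.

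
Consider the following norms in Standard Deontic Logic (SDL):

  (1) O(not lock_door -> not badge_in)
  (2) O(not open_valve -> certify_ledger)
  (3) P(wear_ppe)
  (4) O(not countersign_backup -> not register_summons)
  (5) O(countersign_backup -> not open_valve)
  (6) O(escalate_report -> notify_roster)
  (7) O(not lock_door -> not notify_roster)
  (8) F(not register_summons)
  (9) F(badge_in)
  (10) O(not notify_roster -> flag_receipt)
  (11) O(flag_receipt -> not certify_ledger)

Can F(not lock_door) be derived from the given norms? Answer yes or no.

Premise 8, F(not register_summons), is equivalent to O(register_summons).
Premise 4 is O(not countersign_backup -> not register_summons); contrapositively O(register_summons -> countersign_backup). Since O(register_summons) holds, K gives O(countersign_backup).
Premise 5 is O(countersign_backup -> not open_valve); since O(countersign_backup), deontic closure gives O(not open_valve).
With premise 2, O(not open_valve -> certify_ledger), the K-axiom yields O(certify_ledger).
Premise 11 is O(flag_receipt -> not certify_ledger); contrapositively O(certify_ledger -> not flag_receipt). Since O(certify_ledger) holds, K gives O(not flag_receipt).
Premise 10, O(not notify_roster -> flag_receipt), contraposes to O(not flag_receipt -> notify_roster); with O(not flag_receipt) we get O(notify_roster).
The contrapositive of premise 7 (O(not lock_door -> not notify_roster)) is O(notify_roster -> lock_door), and O(notify_roster) is already established, so O(lock_door).
Premises 1, 3, 6, 9 do not contribute to this derivation.
So O(lock_door) holds, i.e. F(not lock_door). The claim follows.

Yes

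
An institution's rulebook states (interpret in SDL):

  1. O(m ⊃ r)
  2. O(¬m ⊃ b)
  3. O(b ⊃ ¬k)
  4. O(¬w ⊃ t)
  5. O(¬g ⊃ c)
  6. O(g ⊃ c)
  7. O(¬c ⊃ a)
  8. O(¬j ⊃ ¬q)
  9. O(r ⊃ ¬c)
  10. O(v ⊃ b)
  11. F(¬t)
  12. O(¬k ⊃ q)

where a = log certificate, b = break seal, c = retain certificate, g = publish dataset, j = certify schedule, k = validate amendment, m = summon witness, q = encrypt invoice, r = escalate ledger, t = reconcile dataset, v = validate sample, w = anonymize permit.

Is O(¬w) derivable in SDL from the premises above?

No

Premise 4 is O(¬w ⊃ t); even if O(t) held, inferring O(¬w) would be affirming the consequent — invalid.
No other premise forces O(¬w). An ideal world satisfying every premise can still have ¬w false, so O(¬w) is not derivable.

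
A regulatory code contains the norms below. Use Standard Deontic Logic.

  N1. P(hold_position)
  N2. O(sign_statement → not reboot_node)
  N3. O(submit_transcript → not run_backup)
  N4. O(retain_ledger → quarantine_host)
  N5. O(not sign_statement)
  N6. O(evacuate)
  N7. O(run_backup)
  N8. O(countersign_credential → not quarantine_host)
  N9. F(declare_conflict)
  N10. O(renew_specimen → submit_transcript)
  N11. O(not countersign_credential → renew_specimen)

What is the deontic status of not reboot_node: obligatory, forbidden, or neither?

Neither

Premise 2 is O(sign_statement → not reboot_node), but O(sign_statement) is not derivable from the premises, so it does not yield O(not reboot_node).
No premise or chain of K-axiom applications forces O(not reboot_node), and none forces O(reboot_node). So not reboot_node is neither obligatory nor forbidden under these norms.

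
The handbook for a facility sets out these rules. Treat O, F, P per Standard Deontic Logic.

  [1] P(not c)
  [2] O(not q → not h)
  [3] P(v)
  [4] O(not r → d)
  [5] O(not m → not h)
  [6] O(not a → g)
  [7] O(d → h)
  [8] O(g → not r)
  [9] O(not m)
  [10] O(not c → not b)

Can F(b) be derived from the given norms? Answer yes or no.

Premise 10 is O(not c → not b), but O(not c) is not derivable from the premises (the permission P(not c) asserts only not O(c), not O(not c)), so it does not yield O(not b).
No other premise forces O(not b). An ideal world satisfying every premise can still have b true, so F(b) is not derivable.

No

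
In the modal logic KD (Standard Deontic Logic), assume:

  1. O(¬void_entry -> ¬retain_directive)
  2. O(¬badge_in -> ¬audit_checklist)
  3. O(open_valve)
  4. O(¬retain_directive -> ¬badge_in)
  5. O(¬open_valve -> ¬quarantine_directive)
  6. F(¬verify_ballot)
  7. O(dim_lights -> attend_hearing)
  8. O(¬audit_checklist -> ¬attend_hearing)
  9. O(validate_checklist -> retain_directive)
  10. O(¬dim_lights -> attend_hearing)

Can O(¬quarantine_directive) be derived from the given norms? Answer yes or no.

No

Premise 5 is O(¬open_valve -> ¬quarantine_directive), but O(¬open_valve) is not derivable from the premises, so it does not yield O(¬quarantine_directive).
No other premise forces O(¬quarantine_directive). An ideal world satisfying every premise can still have ¬quarantine_directive false, so O(¬quarantine_directive) is not derivable.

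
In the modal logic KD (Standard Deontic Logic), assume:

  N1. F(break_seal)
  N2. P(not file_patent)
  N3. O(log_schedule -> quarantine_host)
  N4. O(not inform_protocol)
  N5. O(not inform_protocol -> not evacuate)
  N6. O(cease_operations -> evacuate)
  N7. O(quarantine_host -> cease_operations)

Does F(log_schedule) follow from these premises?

Yes

Premise 4 gives O(not inform_protocol).
From O(not inform_protocol) and premise 5, O(not inform_protocol -> not evacuate), we obtain O(not evacuate).
Premise 6, O(cease_operations -> evacuate), contraposes to O(not evacuate -> not cease_operations); with O(not evacuate) we get O(not cease_operations).
The contrapositive of premise 7 (O(quarantine_host -> cease_operations)) is O(not cease_operations -> not quarantine_host), and O(not cease_operations) is already established, so O(not quarantine_host).
Premise 3 is O(log_schedule -> quarantine_host); contrapositively O(not quarantine_host -> not log_schedule). Since O(not quarantine_host) holds, K gives O(not log_schedule).
Premises 1, 2 do not contribute to this derivation.
So O(not log_schedule) holds, i.e. F(log_schedule). The claim follows.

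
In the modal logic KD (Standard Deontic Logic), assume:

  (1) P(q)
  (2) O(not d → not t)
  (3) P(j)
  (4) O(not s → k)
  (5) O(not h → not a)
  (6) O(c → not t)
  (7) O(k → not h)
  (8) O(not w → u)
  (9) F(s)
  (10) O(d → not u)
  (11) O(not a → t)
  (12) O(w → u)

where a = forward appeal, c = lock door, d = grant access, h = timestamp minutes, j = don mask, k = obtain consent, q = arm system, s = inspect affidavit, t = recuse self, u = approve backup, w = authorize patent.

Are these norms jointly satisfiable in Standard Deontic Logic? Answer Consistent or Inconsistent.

By case analysis on not w: premise 8 gives O(not w → u) and premise 12 gives O(w → u), so O(u) either way.
Premise 10, O(d → not u), contraposes to O(u → not d); with O(u) we get O(not d).
From O(not d) and premise 2, O(not d → not t), we obtain O(not t).
Premise 11, O(not a → t), contraposes to O(not t → a); with O(not t) we get O(a).
Premise 5, O(not h → not a), contraposes to O(a → h); with O(a) we get O(h).
Premise 7 is O(k → not h); contrapositively O(h → not k). Since O(h) holds, K gives O(not k).
Premise 4 is O(not s → k); contrapositively O(not k → s). Since O(not k) holds, K gives O(s).
But premise 9, F(s), means O(not s).
We now have both O(s) and O(not s) — s is simultaneously obligatory and forbidden, violating the D-axiom.

Inconsistent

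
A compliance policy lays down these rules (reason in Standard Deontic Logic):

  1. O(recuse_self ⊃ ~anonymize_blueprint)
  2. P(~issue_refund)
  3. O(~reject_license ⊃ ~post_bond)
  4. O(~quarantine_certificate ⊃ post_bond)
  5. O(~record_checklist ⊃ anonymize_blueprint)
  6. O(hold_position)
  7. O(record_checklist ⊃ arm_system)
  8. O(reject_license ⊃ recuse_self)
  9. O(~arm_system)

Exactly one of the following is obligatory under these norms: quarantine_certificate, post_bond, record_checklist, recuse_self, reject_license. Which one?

From premise 9 we have O(~arm_system).
Premise 7, O(record_checklist ⊃ arm_system), contraposes to O(~arm_system ⊃ ~record_checklist); with O(~arm_system) we get O(~record_checklist).
Applying K to premise 5 (O(~record_checklist ⊃ anonymize_blueprint)) and O(~record_checklist) yields O(anonymize_blueprint).
Premise 1 is O(recuse_self ⊃ ~anonymize_blueprint); contrapositively O(anonymize_blueprint ⊃ ~recuse_self). Since O(anonymize_blueprint) holds, K gives O(~recuse_self).
Premise 8, O(reject_license ⊃ recuse_self), contraposes to O(~recuse_self ⊃ ~reject_license); with O(~recuse_self) we get O(~reject_license).
From O(~reject_license) and premise 3, O(~reject_license ⊃ ~post_bond), we obtain O(~post_bond).
Premise 4, O(~quarantine_certificate ⊃ post_bond), contraposes to O(~post_bond ⊃ quarantine_certificate); with O(~post_bond) we get O(quarantine_certificate).
So O(quarantine_certificate) holds — quarantine_certificate is obligatory. None of the other listed options is made obligatory by any chain of premises.

quarantine_certificate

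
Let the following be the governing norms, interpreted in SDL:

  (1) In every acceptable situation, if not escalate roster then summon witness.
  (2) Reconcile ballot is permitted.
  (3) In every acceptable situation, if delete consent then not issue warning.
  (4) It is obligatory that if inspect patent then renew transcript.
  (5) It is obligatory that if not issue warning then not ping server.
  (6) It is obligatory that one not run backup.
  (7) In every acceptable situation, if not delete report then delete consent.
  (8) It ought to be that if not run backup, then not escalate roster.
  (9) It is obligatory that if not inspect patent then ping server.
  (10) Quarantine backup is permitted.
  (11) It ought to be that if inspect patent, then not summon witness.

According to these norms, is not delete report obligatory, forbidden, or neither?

Premise 6 states O(¬run_backup) outright.
Applying K to premise 8 (O(¬run_backup → ¬escalate_roster)) and O(¬run_backup) yields O(¬escalate_roster).
Applying K to premise 1 (O(¬escalate_roster → summon_witness)) and O(¬escalate_roster) yields O(summon_witness).
The contrapositive of premise 11 (O(inspect_patent → ¬summon_witness)) is O(summon_witness → ¬inspect_patent), and O(summon_witness) is already established, so O(¬inspect_patent).
With premise 9, O(¬inspect_patent → ping_server), the K-axiom yields O(ping_server).
Premise 5 is O(¬issue_warning → ¬ping_server); contrapositively O(ping_server → issue_warning). Since O(ping_server) holds, K gives O(issue_warning).
Premise 3, O(delete_consent → ¬issue_warning), contraposes to O(issue_warning → ¬delete_consent); with O(issue_warning) we get O(¬delete_consent).
Premise 7, O(¬delete_report → delete_consent), contraposes to O(¬delete_consent → delete_report); with O(¬delete_consent) we get O(delete_report).
Premises 2, 4, 10 do not contribute to this derivation.
Thus O(delete_report), which is F(¬delete_report): ¬delete_report is forbidden.

Forbidden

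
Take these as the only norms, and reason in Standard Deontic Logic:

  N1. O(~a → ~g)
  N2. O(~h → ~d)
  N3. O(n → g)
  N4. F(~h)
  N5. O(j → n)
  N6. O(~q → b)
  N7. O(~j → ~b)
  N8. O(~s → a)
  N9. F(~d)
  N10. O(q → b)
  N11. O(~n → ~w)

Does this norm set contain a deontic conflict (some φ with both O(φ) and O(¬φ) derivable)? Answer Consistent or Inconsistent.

Consistent

Premise 2 is O(~h → ~d), but O(~h) is not derivable from the premises, so it does not yield O(~d).
So O(~d) is not derivable, and the apparent clash with O(d) does not arise.
A world satisfying every obligation exists (e.g. a=true, b=true, d=true, g=true, h=true, j=true, n=true, q=false, s=false, w=false); no atom is both obligatory and forbidden, so the set is consistent.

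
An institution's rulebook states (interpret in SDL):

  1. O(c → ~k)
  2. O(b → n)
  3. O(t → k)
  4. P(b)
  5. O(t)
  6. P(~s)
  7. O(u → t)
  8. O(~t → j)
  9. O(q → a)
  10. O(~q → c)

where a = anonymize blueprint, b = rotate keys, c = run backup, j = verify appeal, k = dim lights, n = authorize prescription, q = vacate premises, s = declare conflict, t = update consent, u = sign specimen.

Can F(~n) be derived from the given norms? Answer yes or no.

Premise 2 is O(b → n), but O(b) is not derivable from the premises (the permission P(b) asserts only ~O(~b), not O(b)), so it does not yield O(n).
No other premise forces O(n). An ideal world satisfying every premise can still have ~n true, so F(~n) is not derivable.

No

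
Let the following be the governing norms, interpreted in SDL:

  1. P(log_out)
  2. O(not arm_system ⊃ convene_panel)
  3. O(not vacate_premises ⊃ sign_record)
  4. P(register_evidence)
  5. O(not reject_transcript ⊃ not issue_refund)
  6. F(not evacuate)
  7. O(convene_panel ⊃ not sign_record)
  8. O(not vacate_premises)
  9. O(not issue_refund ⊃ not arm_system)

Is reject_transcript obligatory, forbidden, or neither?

Premise 8 gives O(not vacate_premises).
Premise 3 is O(not vacate_premises ⊃ sign_record); since O(not vacate_premises), deontic closure gives O(sign_record).
The contrapositive of premise 7 (O(convene_panel ⊃ not sign_record)) is O(sign_record ⊃ not convene_panel), and O(sign_record) is already established, so O(not convene_panel).
Premise 2, O(not arm_system ⊃ convene_panel), contraposes to O(not convene_panel ⊃ arm_system); with O(not convene_panel) we get O(arm_system).
The contrapositive of premise 9 (O(not issue_refund ⊃ not arm_system)) is O(arm_system ⊃ issue_refund), and O(arm_system) is already established, so O(issue_refund).
Premise 5, O(not reject_transcript ⊃ not issue_refund), contraposes to O(issue_refund ⊃ reject_transcript); with O(issue_refund) we get O(reject_transcript).
Premises 1, 4, 6 do not contribute to this derivation.
Hence reject_transcript is obligatory.

Obligatory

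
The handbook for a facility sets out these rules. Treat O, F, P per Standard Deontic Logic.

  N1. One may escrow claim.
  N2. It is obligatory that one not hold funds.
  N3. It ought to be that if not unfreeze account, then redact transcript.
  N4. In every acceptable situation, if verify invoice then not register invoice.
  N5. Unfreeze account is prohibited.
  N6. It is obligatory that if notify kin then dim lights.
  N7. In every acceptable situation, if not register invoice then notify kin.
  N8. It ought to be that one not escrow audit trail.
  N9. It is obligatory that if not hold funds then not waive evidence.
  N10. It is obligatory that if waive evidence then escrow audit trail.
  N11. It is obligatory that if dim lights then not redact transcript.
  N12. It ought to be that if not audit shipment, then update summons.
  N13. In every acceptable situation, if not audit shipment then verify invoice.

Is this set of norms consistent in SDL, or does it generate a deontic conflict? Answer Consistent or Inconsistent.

Premise 10 is O(waive_evidence → escrow_audit_trail), but O(waive_evidence) is not derivable from the premises, so it does not yield O(escrow_audit_trail).
So O(escrow_audit_trail) is not derivable, and the apparent clash with O(¬escrow_audit_trail) does not arise.
A world satisfying every obligation exists (e.g. audit_shipment=true, dim_lights=false, escrow_audit_trail=false, escrow_claim=false, hold_funds=false, notify_kin=false, redact_transcript=true, register_invoice=true, unfreeze_account=false, update_summons=false, verify_invoice=false, waive_evidence=false); no atom is both obligatory and forbidden, so the set is consistent.

Consistent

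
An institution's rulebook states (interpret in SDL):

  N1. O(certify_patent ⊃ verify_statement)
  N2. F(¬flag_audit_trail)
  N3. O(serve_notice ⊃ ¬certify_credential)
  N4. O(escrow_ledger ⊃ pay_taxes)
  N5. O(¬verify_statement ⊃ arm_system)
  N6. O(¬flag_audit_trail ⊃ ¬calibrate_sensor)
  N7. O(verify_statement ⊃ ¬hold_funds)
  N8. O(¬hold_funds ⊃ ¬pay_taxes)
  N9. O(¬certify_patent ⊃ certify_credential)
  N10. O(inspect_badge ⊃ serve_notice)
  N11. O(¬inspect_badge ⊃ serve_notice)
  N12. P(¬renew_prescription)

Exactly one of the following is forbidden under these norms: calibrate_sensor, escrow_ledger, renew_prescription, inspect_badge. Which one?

escrow_ledger

By case analysis on ¬inspect_badge: premise 11 gives O(¬inspect_badge ⊃ serve_notice) and premise 10 gives O(inspect_badge ⊃ serve_notice), so O(serve_notice) either way.
Applying K to premise 3 (O(serve_notice ⊃ ¬certify_credential)) and O(serve_notice) yields O(¬certify_credential).
Premise 9 is O(¬certify_patent ⊃ certify_credential); contrapositively O(¬certify_credential ⊃ certify_patent). Since O(¬certify_credential) holds, K gives O(certify_patent).
From O(certify_patent) and premise 1, O(certify_patent ⊃ verify_statement), we obtain O(verify_statement).
Applying K to premise 7 (O(verify_statement ⊃ ¬hold_funds)) and O(verify_statement) yields O(¬hold_funds).
Premise 8 is O(¬hold_funds ⊃ ¬pay_taxes); since O(¬hold_funds), deontic closure gives O(¬pay_taxes).
Premise 4, O(escrow_ledger ⊃ pay_taxes), contraposes to O(¬pay_taxes ⊃ ¬escrow_ledger); with O(¬pay_taxes) we get O(¬escrow_ledger).
So O(¬escrow_ledger) holds, i.e. escrow_ledger is forbidden. None of the other listed options is forbidden under the premises.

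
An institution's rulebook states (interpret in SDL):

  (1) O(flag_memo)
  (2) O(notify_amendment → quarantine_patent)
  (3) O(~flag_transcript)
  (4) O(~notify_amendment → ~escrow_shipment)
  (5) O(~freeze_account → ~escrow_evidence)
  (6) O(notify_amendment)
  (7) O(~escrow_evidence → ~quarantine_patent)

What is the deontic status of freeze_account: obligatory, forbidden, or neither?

Obligatory

From premise 6 we have O(notify_amendment).
Premise 2 is O(notify_amendment → quarantine_patent); since O(notify_amendment), deontic closure gives O(quarantine_patent).
The contrapositive of premise 7 (O(~escrow_evidence → ~quarantine_patent)) is O(quarantine_patent → escrow_evidence), and O(quarantine_patent) is already established, so O(escrow_evidence).
Premise 5 is O(~freeze_account → ~escrow_evidence); contrapositively O(escrow_evidence → freeze_account). Since O(escrow_evidence) holds, K gives O(freeze_account).
Premises 1, 3, 4 do not contribute to this derivation.
Hence freeze_account is obligatory.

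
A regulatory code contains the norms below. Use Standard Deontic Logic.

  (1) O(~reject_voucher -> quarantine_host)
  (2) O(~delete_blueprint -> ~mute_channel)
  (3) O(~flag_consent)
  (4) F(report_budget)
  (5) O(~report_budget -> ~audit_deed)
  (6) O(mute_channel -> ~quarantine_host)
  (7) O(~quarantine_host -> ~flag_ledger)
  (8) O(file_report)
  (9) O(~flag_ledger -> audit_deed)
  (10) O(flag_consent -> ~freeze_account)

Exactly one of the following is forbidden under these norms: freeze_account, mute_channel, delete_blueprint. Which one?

mute_channel

Premise 4, F(report_budget), is equivalent to O(~report_budget).
From O(~report_budget) and premise 5, O(~report_budget -> ~audit_deed), we obtain O(~audit_deed).
The contrapositive of premise 9 (O(~flag_ledger -> audit_deed)) is O(~audit_deed -> flag_ledger), and O(~audit_deed) is already established, so O(flag_ledger).
Premise 7, O(~quarantine_host -> ~flag_ledger), contraposes to O(flag_ledger -> quarantine_host); with O(flag_ledger) we get O(quarantine_host).
Premise 6 is O(mute_channel -> ~quarantine_host); contrapositively O(quarantine_host -> ~mute_channel). Since O(quarantine_host) holds, K gives O(~mute_channel).
So O(~mute_channel) holds, i.e. mute_channel is forbidden. None of the other listed options is forbidden under the premises.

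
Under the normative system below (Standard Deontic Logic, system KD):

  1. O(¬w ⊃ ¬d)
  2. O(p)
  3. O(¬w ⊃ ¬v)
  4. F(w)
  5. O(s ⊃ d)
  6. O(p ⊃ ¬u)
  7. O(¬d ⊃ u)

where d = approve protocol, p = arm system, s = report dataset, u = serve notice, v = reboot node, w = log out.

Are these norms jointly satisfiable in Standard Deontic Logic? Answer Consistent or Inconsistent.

Inconsistent

Premise 2 gives O(p).
With premise 6, O(p ⊃ ¬u), the K-axiom yields O(¬u).
The contrapositive of premise 7 (O(¬d ⊃ u)) is O(¬u ⊃ d), and O(¬u) is already established, so O(d).
Premise 1, O(¬w ⊃ ¬d), contraposes to O(d ⊃ w); with O(d) we get O(w).
But premise 4, F(w), means O(¬w).
We now have both O(w) and O(¬w) — w is simultaneously obligatory and forbidden, violating the D-axiom.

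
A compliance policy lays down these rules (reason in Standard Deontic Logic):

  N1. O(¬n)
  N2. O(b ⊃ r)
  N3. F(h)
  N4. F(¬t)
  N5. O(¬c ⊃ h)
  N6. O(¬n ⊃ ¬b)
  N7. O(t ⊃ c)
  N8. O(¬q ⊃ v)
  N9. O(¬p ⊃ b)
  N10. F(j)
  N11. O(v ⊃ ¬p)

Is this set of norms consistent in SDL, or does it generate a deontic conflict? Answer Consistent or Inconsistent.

Consistent

Premise 5 is O(¬c ⊃ h), but O(¬c) is not derivable from the premises, so it does not yield O(h).
So O(h) is not derivable, and the apparent clash with O(¬h) does not arise.
A world satisfying every obligation exists (e.g. b=false, c=true, h=false, j=false, n=false, p=true, q=true, r=false, t=true, v=false); no atom is both obligatory and forbidden, so the set is consistent.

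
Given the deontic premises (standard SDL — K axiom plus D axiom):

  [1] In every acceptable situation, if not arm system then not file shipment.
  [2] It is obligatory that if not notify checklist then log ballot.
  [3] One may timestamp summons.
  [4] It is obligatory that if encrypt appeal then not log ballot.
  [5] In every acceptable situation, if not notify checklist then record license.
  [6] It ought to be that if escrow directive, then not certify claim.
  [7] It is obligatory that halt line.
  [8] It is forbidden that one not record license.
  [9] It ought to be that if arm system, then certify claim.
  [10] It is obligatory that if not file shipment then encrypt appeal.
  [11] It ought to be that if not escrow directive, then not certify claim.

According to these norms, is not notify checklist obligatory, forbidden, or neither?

By case analysis on ¬escrow_directive: premise 11 gives O(¬escrow_directive → ¬certify_claim) and premise 6 gives O(escrow_directive → ¬certify_claim), so O(¬certify_claim) either way.
Premise 9, O(arm_system → certify_claim), contraposes to O(¬certify_claim → ¬arm_system); with O(¬certify_claim) we get O(¬arm_system).
From O(¬arm_system) and premise 1, O(¬arm_system → ¬file_shipment), we obtain O(¬file_shipment).
From O(¬file_shipment) and premise 10, O(¬file_shipment → encrypt_appeal), we obtain O(encrypt_appeal).
With premise 4, O(encrypt_appeal → ¬log_ballot), the K-axiom yields O(¬log_ballot).
Premise 2, O(¬notify_checklist → log_ballot), contraposes to O(¬log_ballot → notify_checklist); with O(¬log_ballot) we get O(notify_checklist).
Premises 3, 5, 7, 8 do not contribute to this derivation.
Thus O(notify_checklist), which is F(¬notify_checklist): ¬notify_checklist is forbidden.

Forbidden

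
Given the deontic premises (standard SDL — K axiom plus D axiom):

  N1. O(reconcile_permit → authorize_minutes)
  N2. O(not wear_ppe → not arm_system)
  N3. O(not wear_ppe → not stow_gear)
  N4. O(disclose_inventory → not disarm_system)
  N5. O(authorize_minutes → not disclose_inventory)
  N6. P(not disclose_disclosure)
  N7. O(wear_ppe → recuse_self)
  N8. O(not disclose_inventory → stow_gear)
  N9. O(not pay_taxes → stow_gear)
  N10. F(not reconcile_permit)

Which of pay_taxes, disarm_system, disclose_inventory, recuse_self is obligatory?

Premise 10, F(not reconcile_permit), is equivalent to O(reconcile_permit).
Applying K to premise 1 (O(reconcile_permit → authorize_minutes)) and O(reconcile_permit) yields O(authorize_minutes).
Premise 5 is O(authorize_minutes → not disclose_inventory); since O(authorize_minutes), deontic closure gives O(not disclose_inventory).
Premise 8 is O(not disclose_inventory → stow_gear); since O(not disclose_inventory), deontic closure gives O(stow_gear).
Premise 3, O(not wear_ppe → not stow_gear), contraposes to O(stow_gear → wear_ppe); with O(stow_gear) we get O(wear_ppe).
Applying K to premise 7 (O(wear_ppe → recuse_self)) and O(wear_ppe) yields O(recuse_self).
So O(recuse_self) holds — recuse_self is obligatory. None of the other listed options is made obligatory by any chain of premises.

recuse_self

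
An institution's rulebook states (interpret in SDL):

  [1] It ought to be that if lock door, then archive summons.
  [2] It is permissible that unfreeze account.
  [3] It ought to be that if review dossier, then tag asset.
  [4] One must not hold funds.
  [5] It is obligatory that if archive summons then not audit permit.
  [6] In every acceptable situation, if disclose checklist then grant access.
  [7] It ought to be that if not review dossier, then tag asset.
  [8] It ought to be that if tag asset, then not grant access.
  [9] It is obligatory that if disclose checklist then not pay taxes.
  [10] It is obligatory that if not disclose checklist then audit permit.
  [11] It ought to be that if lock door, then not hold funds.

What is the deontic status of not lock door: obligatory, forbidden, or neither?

Obligatory

Premises 3 and 7 cover both cases: O(review_dossier → tag_asset) and O(¬review_dossier → tag_asset). Since review_dossier ∨ ¬review_dossier is a tautology, O(tag_asset) follows.
From O(tag_asset) and premise 8, O(tag_asset → ¬grant_access), we obtain O(¬grant_access).
The contrapositive of premise 6 (O(disclose_checklist → grant_access)) is O(¬grant_access → ¬disclose_checklist), and O(¬grant_access) is already established, so O(¬disclose_checklist).
From O(¬disclose_checklist) and premise 10, O(¬disclose_checklist → audit_permit), we obtain O(audit_permit).
Premise 5 is O(archive_summons → ¬audit_permit); contrapositively O(audit_permit → ¬archive_summons). Since O(audit_permit) holds, K gives O(¬archive_summons).
Premise 1, O(lock_door → archive_summons), contraposes to O(¬archive_summons → ¬lock_door); with O(¬archive_summons) we get O(¬lock_door).
Premises 2, 4, 9, 11 do not contribute to this derivation.
Hence ¬lock_door is obligatory.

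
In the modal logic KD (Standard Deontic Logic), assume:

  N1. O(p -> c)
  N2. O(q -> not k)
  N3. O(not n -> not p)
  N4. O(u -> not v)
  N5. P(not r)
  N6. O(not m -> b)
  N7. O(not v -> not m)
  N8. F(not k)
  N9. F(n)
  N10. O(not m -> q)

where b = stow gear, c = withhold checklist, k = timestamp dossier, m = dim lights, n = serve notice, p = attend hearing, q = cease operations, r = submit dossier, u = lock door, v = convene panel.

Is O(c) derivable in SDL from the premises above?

Premise 1 is O(p -> c), but O(p) is not derivable from the premises, so it does not yield O(c).
No other premise forces O(c). An ideal world satisfying every premise can still have c false, so O(c) is not derivable.

No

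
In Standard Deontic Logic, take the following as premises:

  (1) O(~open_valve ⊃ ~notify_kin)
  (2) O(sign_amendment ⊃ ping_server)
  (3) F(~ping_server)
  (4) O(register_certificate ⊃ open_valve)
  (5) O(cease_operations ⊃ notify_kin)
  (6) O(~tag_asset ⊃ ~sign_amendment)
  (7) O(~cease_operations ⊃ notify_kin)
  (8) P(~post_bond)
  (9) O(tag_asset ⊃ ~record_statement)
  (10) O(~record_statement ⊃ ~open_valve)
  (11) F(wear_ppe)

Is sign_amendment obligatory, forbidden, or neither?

Forbidden

By case analysis on cease_operations: premise 5 gives O(cease_operations ⊃ notify_kin) and premise 7 gives O(~cease_operations ⊃ notify_kin), so O(notify_kin) either way.
The contrapositive of premise 1 (O(~open_valve ⊃ ~notify_kin)) is O(notify_kin ⊃ open_valve), and O(notify_kin) is already established, so O(open_valve).
Premise 10, O(~record_statement ⊃ ~open_valve), contraposes to O(open_valve ⊃ record_statement); with O(open_valve) we get O(record_statement).
The contrapositive of premise 9 (O(tag_asset ⊃ ~record_statement)) is O(record_statement ⊃ ~tag_asset), and O(record_statement) is already established, so O(~tag_asset).
With premise 6, O(~tag_asset ⊃ ~sign_amendment), the K-axiom yields O(~sign_amendment).
Premises 2, 3, 4, 8, 11 do not contribute to this derivation.
Thus O(~sign_amendment), which is F(sign_amendment): sign_amendment is forbidden.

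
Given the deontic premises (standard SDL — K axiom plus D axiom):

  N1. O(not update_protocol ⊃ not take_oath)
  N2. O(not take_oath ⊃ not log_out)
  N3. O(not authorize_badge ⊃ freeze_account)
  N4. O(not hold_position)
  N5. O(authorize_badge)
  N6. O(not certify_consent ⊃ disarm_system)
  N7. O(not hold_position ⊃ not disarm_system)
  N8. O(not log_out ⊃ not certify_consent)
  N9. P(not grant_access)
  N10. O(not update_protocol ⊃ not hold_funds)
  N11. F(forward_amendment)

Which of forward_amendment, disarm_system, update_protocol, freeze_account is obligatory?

update_protocol

Premise 4 states O(not hold_position) outright.
Premise 7 is O(not hold_position ⊃ not disarm_system); since O(not hold_position), deontic closure gives O(not disarm_system).
The contrapositive of premise 6 (O(not certify_consent ⊃ disarm_system)) is O(not disarm_system ⊃ certify_consent), and O(not disarm_system) is already established, so O(certify_consent).
The contrapositive of premise 8 (O(not log_out ⊃ not certify_consent)) is O(certify_consent ⊃ log_out), and O(certify_consent) is already established, so O(log_out).
Premise 2 is O(not take_oath ⊃ not log_out); contrapositively O(log_out ⊃ take_oath). Since O(log_out) holds, K gives O(take_oath).
Premise 1 is O(not update_protocol ⊃ not take_oath); contrapositively O(take_oath ⊃ update_protocol). Since O(take_oath) holds, K gives O(update_protocol).
So O(update_protocol) holds — update_protocol is obligatory. None of the other listed options is made obligatory by any chain of premises.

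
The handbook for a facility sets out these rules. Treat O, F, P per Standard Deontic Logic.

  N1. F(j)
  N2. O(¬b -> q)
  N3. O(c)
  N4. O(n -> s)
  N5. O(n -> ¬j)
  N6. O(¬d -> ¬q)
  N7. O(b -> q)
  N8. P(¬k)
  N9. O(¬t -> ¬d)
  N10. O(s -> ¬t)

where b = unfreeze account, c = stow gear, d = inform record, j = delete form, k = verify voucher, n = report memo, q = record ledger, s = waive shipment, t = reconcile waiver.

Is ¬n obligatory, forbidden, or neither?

Obligatory

By case analysis on ¬b: premise 2 gives O(¬b -> q) and premise 7 gives O(b -> q), so O(q) either way.
Premise 6 is O(¬d -> ¬q); contrapositively O(q -> d). Since O(q) holds, K gives O(d).
Premise 9, O(¬t -> ¬d), contraposes to O(d -> t); with O(d) we get O(t).
Premise 10, O(s -> ¬t), contraposes to O(t -> ¬s); with O(t) we get O(¬s).
The contrapositive of premise 4 (O(n -> s)) is O(¬s -> ¬n), and O(¬s) is already established, so O(¬n).
Premises 1, 3, 5, 8 do not contribute to this derivation.
Hence ¬n is obligatory.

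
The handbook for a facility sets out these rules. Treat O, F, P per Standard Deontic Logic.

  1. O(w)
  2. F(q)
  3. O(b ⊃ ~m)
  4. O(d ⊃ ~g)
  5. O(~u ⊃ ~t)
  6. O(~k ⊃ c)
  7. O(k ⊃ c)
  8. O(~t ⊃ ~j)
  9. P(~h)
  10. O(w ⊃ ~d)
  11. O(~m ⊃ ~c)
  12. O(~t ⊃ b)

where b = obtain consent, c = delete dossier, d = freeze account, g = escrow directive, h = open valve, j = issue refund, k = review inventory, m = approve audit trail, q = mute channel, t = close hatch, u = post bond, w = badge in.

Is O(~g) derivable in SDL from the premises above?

No

Premise 4 is O(d ⊃ ~g), but O(d) is not derivable from the premises, so it does not yield O(~g).
No other premise forces O(~g). An ideal world satisfying every premise can still have ~g false, so O(~g) is not derivable.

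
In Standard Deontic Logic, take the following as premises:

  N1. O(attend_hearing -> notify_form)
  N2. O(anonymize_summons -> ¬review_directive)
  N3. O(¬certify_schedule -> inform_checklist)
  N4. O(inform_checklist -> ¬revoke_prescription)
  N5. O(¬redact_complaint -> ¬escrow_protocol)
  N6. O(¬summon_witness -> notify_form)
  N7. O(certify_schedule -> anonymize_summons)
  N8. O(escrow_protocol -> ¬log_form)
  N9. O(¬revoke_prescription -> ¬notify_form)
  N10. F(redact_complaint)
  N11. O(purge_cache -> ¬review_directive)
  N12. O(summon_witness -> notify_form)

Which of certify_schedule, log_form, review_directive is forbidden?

review_directive

Premises 12 and 6 are O(summon_witness -> notify_form) and O(¬summon_witness -> notify_form); every ideal world satisfies summon_witness or ¬summon_witness, so in either case notify_form holds — hence O(notify_form).
The contrapositive of premise 9 (O(¬revoke_prescription -> ¬notify_form)) is O(notify_form -> revoke_prescription), and O(notify_form) is already established, so O(revoke_prescription).
Premise 4, O(inform_checklist -> ¬revoke_prescription), contraposes to O(revoke_prescription -> ¬inform_checklist); with O(revoke_prescription) we get O(¬inform_checklist).
The contrapositive of premise 3 (O(¬certify_schedule -> inform_checklist)) is O(¬inform_checklist -> certify_schedule), and O(¬inform_checklist) is already established, so O(certify_schedule).
With premise 7, O(certify_schedule -> anonymize_summons), the K-axiom yields O(anonymize_summons).
From O(anonymize_summons) and premise 2, O(anonymize_summons -> ¬review_directive), we obtain O(¬review_directive).
So O(¬review_directive) holds, i.e. review_directive is forbidden. None of the other listed options is forbidden under the premises.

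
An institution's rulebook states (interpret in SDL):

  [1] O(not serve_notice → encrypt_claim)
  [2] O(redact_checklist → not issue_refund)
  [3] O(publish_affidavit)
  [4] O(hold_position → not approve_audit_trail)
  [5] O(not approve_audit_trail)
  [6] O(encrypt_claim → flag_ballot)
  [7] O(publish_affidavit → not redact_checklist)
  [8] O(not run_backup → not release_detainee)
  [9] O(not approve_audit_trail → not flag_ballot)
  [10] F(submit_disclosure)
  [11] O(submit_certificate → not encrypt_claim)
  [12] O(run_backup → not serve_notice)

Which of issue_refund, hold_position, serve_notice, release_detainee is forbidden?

From premise 5 we have O(not approve_audit_trail).
Premise 9 is O(not approve_audit_trail → not flag_ballot); since O(not approve_audit_trail), deontic closure gives O(not flag_ballot).
Premise 6 is O(encrypt_claim → flag_ballot); contrapositively O(not flag_ballot → not encrypt_claim). Since O(not flag_ballot) holds, K gives O(not encrypt_claim).
Premise 1, O(not serve_notice → encrypt_claim), contraposes to O(not encrypt_claim → serve_notice); with O(not encrypt_claim) we get O(serve_notice).
The contrapositive of premise 12 (O(run_backup → not serve_notice)) is O(serve_notice → not run_backup), and O(serve_notice) is already established, so O(not run_backup).
With premise 8, O(not run_backup → not release_detainee), the K-axiom yields O(not release_detainee).
So O(not release_detainee) holds, i.e. release_detainee is forbidden. None of the other listed options is forbidden under the premises.

release_detainee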